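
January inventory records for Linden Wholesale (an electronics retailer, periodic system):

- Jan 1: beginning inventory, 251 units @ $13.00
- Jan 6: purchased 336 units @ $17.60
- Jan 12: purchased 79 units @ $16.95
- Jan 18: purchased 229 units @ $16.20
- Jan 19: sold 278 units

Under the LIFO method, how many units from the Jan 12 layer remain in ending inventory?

Jan 19, 278 sold [LIFO — newest first]: 229 @ $16.20 + 49 @ $16.95 = $4,540.35
Ending inventory: 251 @ $13.00 + 336 @ $17.60 + 30 @ $16.95 = $9,685.10

30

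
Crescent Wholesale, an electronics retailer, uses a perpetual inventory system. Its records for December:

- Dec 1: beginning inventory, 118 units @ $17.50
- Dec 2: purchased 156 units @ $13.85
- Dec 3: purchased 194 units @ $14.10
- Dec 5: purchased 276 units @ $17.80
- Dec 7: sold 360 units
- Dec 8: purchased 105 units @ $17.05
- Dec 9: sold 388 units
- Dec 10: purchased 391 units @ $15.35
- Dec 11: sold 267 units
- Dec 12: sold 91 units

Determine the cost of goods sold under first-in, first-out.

COGS = $17,609.00

Dec 7, 360 sold [FIFO — oldest first]: 118 @ $17.50 + 156 @ $13.85 + 86 @ $14.10 = $5,438.20
Dec 9, 388 sold [FIFO — oldest first]: 108 @ $14.10 + 276 @ $17.80 + 4 @ $17.05 = $6,503.80
Dec 11, 267 sold [FIFO — oldest first]: 101 @ $17.05 + 166 @ $15.35 = $4,270.15
Dec 12, 91 sold [FIFO — oldest first]: 91 @ $15.35 = $1,396.85
Total COGS = $5,438.20 + $6,503.80 + $4,270.15 + $1,396.85 = $17,609.00
Ending inventory: 134 @ $15.35 = $2,056.90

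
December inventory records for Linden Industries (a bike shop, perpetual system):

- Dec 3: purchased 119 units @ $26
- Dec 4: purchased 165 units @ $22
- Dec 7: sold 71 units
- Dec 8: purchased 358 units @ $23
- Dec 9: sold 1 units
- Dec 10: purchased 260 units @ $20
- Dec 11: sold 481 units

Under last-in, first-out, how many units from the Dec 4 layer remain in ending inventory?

94

Dec 7, 71 sold [LIFO — newest first]: 71 @ $22 = $1,562
Dec 9, 1 sold [LIFO — newest first]: 1 @ $23 = $23
Dec 11, 481 sold [LIFO — newest first]: 260 @ $20 + 221 @ $23 = $10,283
Total COGS = $1,562 + $23 + $10,283 = $11,868
Ending inventory: 119 @ $26 + 94 @ $22 + 136 @ $23 = $8,290
Check: goods available $20,158 = COGS $11,868 + ending $8,290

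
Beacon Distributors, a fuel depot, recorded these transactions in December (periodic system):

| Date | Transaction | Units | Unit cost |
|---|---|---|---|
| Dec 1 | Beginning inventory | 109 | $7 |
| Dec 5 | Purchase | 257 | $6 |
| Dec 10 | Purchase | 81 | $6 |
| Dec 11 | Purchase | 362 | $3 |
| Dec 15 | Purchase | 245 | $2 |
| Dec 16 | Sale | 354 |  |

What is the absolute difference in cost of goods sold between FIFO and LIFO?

$1,416

FIFO COGS: 109 @ $7 + 245 @ $6 = $2,233
LIFO COGS: 245 @ $2 + 109 @ $3 = $817
Difference = |$2,233 − $817| = $1,416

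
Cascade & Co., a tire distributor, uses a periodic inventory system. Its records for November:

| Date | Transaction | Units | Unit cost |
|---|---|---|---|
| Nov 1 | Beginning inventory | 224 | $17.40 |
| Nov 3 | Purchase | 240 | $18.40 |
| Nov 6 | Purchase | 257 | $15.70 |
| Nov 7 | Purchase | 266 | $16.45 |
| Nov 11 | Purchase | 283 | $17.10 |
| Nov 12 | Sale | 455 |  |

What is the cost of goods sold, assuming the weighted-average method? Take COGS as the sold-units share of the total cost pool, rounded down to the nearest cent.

COGS = $7,725.50

Nov 12, sell 455: 455/1270 × $21,563.50 → $7,725.50
Ending inventory (cost pool remaining) = $13,838.00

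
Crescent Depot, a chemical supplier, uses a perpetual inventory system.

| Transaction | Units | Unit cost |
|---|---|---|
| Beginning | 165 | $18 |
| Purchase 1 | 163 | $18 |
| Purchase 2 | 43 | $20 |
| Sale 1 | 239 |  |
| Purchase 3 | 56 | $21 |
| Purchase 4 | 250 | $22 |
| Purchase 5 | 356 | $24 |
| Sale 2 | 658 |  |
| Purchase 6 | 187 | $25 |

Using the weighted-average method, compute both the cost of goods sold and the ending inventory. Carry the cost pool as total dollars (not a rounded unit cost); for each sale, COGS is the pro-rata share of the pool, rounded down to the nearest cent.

COGS = $18,964.83; ending inventory = $7,694.17

After Beginning: 165 on hand, pool $2,970.00 (≈ $18.0000 each)
After Purchase 1: 328 on hand, pool $5,904.00 (≈ $18.0000 each)
After Purchase 2: 371 on hand, pool $6,764.00 (≈ $18.2318 each)
Sale 1, sell 239: 239/371 × $6,764.00 → $4,357.40
After Purchase 3: 188 on hand, pool $3,582.60 (≈ $19.0564 each)
After Purchase 4: 438 on hand, pool $9,082.60 (≈ $20.7365 each)
After Purchase 5: 794 on hand, pool $17,626.60 (≈ $22.1997 each)
Sale 2, sell 658: 658/794 × $17,626.60 → $14,607.43
After Purchase 6: 323 on hand, pool $7,694.17 (≈ $23.8210 each)
Total COGS = $4,357.40 + $14,607.43 = $18,964.83
Ending inventory (cost pool remaining) = $7,694.17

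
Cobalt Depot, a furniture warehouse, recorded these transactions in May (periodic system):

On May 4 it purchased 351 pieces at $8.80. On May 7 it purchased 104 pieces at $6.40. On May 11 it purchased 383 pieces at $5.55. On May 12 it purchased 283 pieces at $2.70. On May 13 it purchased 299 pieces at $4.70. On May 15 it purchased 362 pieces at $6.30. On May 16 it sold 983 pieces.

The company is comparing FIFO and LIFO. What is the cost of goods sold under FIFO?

COGS = $6,271.55

FIFO COGS: 351 @ $8.80 + 104 @ $6.40 + 383 @ $5.55 + 145 @ $2.70 = $6,271.55
LIFO COGS: 362 @ $6.30 + 299 @ $4.70 + 283 @ $2.70 + 39 @ $5.55 = $4,666.45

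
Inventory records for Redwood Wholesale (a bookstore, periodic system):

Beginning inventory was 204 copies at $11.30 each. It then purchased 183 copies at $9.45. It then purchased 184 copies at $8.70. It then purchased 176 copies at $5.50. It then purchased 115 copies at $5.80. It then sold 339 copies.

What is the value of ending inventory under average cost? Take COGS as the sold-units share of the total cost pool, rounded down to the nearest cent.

Sale 1, sell 339: 339/862 × $7,270.35 → $2,859.22
Ending inventory (cost pool remaining) = $4,411.13

Ending inventory = $4,411.13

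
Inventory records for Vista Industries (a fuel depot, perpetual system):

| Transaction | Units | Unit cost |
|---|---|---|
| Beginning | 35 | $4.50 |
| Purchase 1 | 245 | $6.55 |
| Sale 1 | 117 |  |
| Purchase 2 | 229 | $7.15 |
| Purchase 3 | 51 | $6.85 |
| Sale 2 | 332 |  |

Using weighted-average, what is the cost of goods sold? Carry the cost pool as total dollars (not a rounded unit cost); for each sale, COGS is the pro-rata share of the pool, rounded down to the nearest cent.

COGS = $2,994.10

After Beginning: 35 on hand, pool $157.50 (≈ $4.5000 each)
After Purchase 1: 280 on hand, pool $1,762.25 (≈ $6.2938 each)
Sale 1, sell 117: 117/280 × $1,762.25 → $736.36
After Purchase 2: 392 on hand, pool $2,663.24 (≈ $6.7940 each)
After Purchase 3: 443 on hand, pool $3,012.59 (≈ $6.8004 each)
Sale 2, sell 332: 332/443 × $3,012.59 → $2,257.74
Total COGS = $736.36 + $2,257.74 = $2,994.10
Ending inventory (cost pool remaining) = $754.85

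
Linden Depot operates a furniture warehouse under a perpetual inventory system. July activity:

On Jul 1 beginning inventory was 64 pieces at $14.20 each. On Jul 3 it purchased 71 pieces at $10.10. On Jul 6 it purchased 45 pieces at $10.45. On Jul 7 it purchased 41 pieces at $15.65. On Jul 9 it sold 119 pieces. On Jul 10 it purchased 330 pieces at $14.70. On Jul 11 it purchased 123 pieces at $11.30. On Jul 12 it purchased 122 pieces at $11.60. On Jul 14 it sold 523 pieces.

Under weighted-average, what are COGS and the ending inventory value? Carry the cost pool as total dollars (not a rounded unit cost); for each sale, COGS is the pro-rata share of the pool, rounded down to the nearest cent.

COGS = $8,364.89; ending inventory = $2,029.01

After Jul 1: 64 on hand, pool $908.80 (≈ $14.2000 each)
After Jul 3: 135 on hand, pool $1,625.90 (≈ $12.0437 each)
After Jul 6: 180 on hand, pool $2,096.15 (≈ $11.6453 each)
After Jul 7: 221 on hand, pool $2,737.80 (≈ $12.3882 each)
Jul 9, sell 119: 119/221 × $2,737.80 → $1,474.20
After Jul 10: 432 on hand, pool $6,114.60 (≈ $14.1542 each)
After Jul 11: 555 on hand, pool $7,504.50 (≈ $13.5216 each)
After Jul 12: 677 on hand, pool $8,919.70 (≈ $13.1753 each)
Jul 14, sell 523: 523/677 × $8,919.70 → $6,890.69
Total COGS = $1,474.20 + $6,890.69 = $8,364.89
Ending inventory (cost pool remaining) = $2,029.01
Check: goods available $10,393.90 = COGS $8,364.89 + ending $2,029.01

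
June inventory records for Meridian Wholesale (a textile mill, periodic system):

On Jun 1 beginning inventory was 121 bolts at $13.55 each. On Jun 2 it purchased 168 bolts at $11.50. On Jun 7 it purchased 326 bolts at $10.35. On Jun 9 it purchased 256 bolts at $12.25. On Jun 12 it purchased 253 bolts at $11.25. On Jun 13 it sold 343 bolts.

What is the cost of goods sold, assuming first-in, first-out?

Jun 13, 343 sold [FIFO — oldest first]: 121 @ $13.55 + 168 @ $11.50 + 54 @ $10.35 = $4,130.45
Ending inventory: 272 @ $10.35 + 256 @ $12.25 + 253 @ $11.25 = $8,797.45

COGS = $4,130.45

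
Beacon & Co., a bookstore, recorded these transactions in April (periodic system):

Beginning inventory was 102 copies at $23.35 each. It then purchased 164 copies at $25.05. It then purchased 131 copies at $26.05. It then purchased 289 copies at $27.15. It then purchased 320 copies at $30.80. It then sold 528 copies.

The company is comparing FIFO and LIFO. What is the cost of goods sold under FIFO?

COGS = $13,459.10

FIFO COGS: 102 @ $23.35 + 164 @ $25.05 + 131 @ $26.05 + 131 @ $27.15 = $13,459.10
LIFO COGS: 320 @ $30.80 + 208 @ $27.15 = $15,503.20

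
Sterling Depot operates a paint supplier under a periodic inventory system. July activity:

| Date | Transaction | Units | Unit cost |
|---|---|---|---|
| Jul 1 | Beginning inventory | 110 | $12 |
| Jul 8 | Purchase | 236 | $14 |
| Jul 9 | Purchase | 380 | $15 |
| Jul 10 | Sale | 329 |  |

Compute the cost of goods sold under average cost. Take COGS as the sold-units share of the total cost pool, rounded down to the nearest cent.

COGS = $4,678.50

Jul 10, sell 329: 329/726 × $10,324.00 → $4,678.50
Ending inventory (cost pool remaining) = $5,645.50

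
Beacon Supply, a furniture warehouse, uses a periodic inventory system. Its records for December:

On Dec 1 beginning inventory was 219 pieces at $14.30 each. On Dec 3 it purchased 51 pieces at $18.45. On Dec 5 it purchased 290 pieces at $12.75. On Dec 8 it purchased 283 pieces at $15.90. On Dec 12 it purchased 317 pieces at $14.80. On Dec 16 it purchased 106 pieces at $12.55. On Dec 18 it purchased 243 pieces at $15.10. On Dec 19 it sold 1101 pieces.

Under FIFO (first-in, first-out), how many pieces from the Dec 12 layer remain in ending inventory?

Dec 19, 1101 sold [FIFO — oldest first]: 219 @ $14.30 + 51 @ $18.45 + 290 @ $12.75 + 283 @ $15.90 + 258 @ $14.80 = $16,088.25
Ending inventory: 59 @ $14.80 + 106 @ $12.55 + 243 @ $15.10 = $5,872.80

59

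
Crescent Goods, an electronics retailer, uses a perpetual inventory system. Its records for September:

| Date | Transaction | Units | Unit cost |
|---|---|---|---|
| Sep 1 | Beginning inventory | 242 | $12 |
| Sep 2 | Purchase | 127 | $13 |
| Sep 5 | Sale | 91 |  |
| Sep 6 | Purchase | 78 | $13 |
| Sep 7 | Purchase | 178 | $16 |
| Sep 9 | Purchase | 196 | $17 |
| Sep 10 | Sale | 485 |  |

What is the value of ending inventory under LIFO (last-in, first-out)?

Sep 5, 91 sold [LIFO — newest first]: 91 @ $13 = $1,183
Sep 10, 485 sold [LIFO — newest first]: 196 @ $17 + 178 @ $16 + 78 @ $13 + 33 @ $13 = $7,623
Total COGS = $1,183 + $7,623 = $8,806
Ending inventory: 242 @ $12 + 3 @ $13 = $2,943

Ending inventory = $2,943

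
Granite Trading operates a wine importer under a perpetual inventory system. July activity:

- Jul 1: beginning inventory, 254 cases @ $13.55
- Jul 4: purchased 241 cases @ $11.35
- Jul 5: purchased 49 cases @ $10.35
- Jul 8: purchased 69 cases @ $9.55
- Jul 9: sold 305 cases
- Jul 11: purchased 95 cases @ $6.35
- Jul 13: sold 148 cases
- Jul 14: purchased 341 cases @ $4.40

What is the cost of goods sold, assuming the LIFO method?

COGS = $4,493.35

Jul 9, 305 sold [LIFO — newest first]: 69 @ $9.55 + 49 @ $10.35 + 187 @ $11.35 = $3,288.55
Jul 13, 148 sold [LIFO — newest first]: 95 @ $6.35 + 53 @ $11.35 = $1,204.80
Total COGS = $3,288.55 + $1,204.80 = $4,493.35
Ending inventory: 254 @ $13.55 + 1 @ $11.35 + 341 @ $4.40 = $4,953.45
Check: goods available $9,446.80 = COGS $4,493.35 + ending $4,953.45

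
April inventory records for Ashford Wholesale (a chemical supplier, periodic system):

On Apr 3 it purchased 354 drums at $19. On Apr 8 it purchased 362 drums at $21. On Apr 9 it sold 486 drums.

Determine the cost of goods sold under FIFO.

COGS = $9,498

Apr 9, 486 sold [FIFO — oldest first]: 354 @ $19 + 132 @ $21 = $9,498
Ending inventory: 230 @ $21 = $4,830
Check: goods available $14,328 = COGS $9,498 + ending $4,830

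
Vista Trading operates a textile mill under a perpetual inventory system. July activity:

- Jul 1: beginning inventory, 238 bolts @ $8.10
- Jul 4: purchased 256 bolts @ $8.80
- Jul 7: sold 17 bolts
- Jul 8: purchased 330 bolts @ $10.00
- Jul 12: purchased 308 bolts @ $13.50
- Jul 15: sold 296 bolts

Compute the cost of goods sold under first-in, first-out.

COGS = $2,587.80

Jul 7, 17 sold [FIFO — oldest first]: 17 @ $8.10 = $137.70
Jul 15, 296 sold [FIFO — oldest first]: 221 @ $8.10 + 75 @ $8.80 = $2,450.10
Total COGS = $137.70 + $2,450.10 = $2,587.80
Ending inventory: 181 @ $8.80 + 330 @ $10.00 + 308 @ $13.50 = $9,050.80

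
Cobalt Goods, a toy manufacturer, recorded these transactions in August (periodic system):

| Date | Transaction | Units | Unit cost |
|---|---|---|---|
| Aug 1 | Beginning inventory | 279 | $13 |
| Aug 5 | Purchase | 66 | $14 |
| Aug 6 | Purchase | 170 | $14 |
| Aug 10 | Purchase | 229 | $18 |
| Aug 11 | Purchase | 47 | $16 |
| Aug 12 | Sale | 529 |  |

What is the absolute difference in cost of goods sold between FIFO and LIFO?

FIFO COGS: 279 @ $13 + 66 @ $14 + 170 @ $14 + 14 @ $18 = $7,183
LIFO COGS: 47 @ $16 + 229 @ $18 + 170 @ $14 + 66 @ $14 + 17 @ $13 = $8,399
Difference = |$7,183 − $8,399| = $1,216

$1,216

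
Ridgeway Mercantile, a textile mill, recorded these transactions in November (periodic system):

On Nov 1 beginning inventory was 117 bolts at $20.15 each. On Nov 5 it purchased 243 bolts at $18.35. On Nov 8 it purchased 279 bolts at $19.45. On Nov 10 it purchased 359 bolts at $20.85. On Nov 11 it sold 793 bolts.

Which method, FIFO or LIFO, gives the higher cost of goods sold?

LIFO

FIFO COGS: 117 @ $20.15 + 243 @ $18.35 + 279 @ $19.45 + 154 @ $20.85 = $15,454.05
LIFO COGS: 359 @ $20.85 + 279 @ $19.45 + 155 @ $18.35 = $15,755.95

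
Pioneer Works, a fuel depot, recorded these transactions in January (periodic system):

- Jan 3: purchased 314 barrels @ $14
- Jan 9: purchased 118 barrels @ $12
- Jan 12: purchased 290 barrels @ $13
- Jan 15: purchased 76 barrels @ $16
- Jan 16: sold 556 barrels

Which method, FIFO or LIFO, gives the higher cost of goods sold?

FIFO

FIFO COGS: 314 @ $14 + 118 @ $12 + 124 @ $13 = $7,424
LIFO COGS: 76 @ $16 + 290 @ $13 + 118 @ $12 + 72 @ $14 = $7,410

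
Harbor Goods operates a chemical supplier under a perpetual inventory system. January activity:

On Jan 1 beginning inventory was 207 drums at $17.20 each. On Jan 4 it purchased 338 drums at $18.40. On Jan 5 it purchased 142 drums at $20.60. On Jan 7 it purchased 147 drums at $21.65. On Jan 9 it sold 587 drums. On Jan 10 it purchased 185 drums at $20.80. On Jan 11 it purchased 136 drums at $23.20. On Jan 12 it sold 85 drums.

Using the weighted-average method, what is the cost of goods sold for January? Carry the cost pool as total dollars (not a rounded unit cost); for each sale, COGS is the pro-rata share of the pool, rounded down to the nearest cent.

COGS = $12,934.24

After Jan 1: 207 on hand, pool $3,560.40 (≈ $17.2000 each)
After Jan 4: 545 on hand, pool $9,779.60 (≈ $17.9442 each)
After Jan 5: 687 on hand, pool $12,704.80 (≈ $18.4932 each)
After Jan 7: 834 on hand, pool $15,887.35 (≈ $19.0496 each)
Jan 9, sell 587: 587/834 × $15,887.35 → $11,182.10
After Jan 10: 432 on hand, pool $8,553.25 (≈ $19.7992 each)
After Jan 11: 568 on hand, pool $11,708.45 (≈ $20.6135 each)
Jan 12, sell 85: 85/568 × $11,708.45 → $1,752.14
Total COGS = $11,182.10 + $1,752.14 = $12,934.24
Ending inventory (cost pool remaining) = $9,956.31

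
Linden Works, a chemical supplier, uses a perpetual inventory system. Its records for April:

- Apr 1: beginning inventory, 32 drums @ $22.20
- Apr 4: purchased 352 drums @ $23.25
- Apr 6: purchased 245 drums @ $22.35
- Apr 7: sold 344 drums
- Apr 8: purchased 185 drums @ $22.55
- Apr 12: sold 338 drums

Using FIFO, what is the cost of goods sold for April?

Apr 7, 344 sold [FIFO — oldest first]: 32 @ $22.20 + 312 @ $23.25 = $7,964.40
Apr 12, 338 sold [FIFO — oldest first]: 40 @ $23.25 + 245 @ $22.35 + 53 @ $22.55 = $7,600.90
Total COGS = $7,964.40 + $7,600.90 = $15,565.30
Ending inventory: 132 @ $22.55 = $2,976.60

COGS = $15,565.30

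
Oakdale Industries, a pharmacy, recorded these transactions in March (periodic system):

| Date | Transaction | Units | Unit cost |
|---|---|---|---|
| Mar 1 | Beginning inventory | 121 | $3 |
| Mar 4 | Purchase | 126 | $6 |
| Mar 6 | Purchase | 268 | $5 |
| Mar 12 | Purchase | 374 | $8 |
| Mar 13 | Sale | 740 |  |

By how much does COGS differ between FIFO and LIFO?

$661

FIFO COGS: 121 @ $3 + 126 @ $6 + 268 @ $5 + 225 @ $8 = $4,259
LIFO COGS: 374 @ $8 + 268 @ $5 + 98 @ $6 = $4,920
Difference = |$4,259 − $4,920| = $661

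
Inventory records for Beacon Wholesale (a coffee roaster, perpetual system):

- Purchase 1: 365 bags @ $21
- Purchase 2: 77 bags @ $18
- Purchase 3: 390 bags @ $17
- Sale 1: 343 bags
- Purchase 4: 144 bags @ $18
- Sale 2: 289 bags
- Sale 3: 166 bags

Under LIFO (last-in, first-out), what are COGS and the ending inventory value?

Sale 1 (343) [LIFO — newest first]: 343 @ $17 = $5,831
Sale 2 (289) [LIFO — newest first]: 144 @ $18 + 47 @ $17 + 77 @ $18 + 21 @ $21 = $5,218
Sale 3 (166) [LIFO — newest first]: 166 @ $21 = $3,486
Total COGS = $5,831 + $5,218 + $3,486 = $14,535
Ending inventory: 178 @ $21 = $3,738

COGS = $14,535; ending inventory = $3,738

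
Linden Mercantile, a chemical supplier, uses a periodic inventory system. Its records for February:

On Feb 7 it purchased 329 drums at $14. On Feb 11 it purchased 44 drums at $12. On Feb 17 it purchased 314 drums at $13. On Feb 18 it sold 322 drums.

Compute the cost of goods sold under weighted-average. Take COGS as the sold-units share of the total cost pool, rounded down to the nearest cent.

COGS = $4,319.58

Feb 18, sell 322: 322/687 × $9,216.00 → $4,319.58
Ending inventory (cost pool remaining) = $4,896.42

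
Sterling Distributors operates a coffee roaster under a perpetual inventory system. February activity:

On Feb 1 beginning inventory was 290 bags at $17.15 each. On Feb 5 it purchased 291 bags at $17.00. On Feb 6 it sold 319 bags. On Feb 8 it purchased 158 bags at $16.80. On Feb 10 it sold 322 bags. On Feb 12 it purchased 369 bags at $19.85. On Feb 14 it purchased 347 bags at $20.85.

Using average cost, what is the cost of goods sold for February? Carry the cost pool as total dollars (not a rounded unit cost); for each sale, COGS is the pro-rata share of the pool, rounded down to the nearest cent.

After Feb 1: 290 on hand, pool $4,973.50 (≈ $17.1500 each)
After Feb 5: 581 on hand, pool $9,920.50 (≈ $17.0749 each)
Feb 6, sell 319: 319/581 × $9,920.50 → $5,446.88
After Feb 8: 420 on hand, pool $7,128.02 (≈ $16.9715 each)
Feb 10, sell 322: 322/420 × $7,128.02 → $5,464.81
After Feb 12: 467 on hand, pool $8,987.86 (≈ $19.2460 each)
After Feb 14: 814 on hand, pool $16,222.81 (≈ $19.9297 each)
Total COGS = $5,446.88 + $5,464.81 = $10,911.69
Ending inventory (cost pool remaining) = $16,222.81

COGS = $10,911.69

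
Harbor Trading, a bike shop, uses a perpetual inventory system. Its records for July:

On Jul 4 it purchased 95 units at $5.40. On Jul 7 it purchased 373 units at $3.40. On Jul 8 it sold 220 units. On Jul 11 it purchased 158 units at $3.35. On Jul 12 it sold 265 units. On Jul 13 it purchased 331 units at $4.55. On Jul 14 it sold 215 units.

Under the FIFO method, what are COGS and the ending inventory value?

COGS = $2,647.20; ending inventory = $1,169.35

Jul 8, 220 sold [FIFO — oldest first]: 95 @ $5.40 + 125 @ $3.40 = $938.00
Jul 12, 265 sold [FIFO — oldest first]: 248 @ $3.40 + 17 @ $3.35 = $900.15
Jul 14, 215 sold [FIFO — oldest first]: 141 @ $3.35 + 74 @ $4.55 = $809.05
Total COGS = $938.00 + $900.15 + $809.05 = $2,647.20
Ending inventory: 257 @ $4.55 = $1,169.35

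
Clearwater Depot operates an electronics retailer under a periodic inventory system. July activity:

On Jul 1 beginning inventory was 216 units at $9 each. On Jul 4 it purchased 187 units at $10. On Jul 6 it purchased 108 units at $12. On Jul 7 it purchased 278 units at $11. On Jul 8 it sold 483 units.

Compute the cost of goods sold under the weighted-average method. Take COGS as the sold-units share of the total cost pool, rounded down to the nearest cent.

COGS = $5,000.18

Jul 8, sell 483: 483/789 × $8,168.00 → $5,000.18
Ending inventory (cost pool remaining) = $3,167.82
Check: goods available $8,168.00 = COGS $5,000.18 + ending $3,167.82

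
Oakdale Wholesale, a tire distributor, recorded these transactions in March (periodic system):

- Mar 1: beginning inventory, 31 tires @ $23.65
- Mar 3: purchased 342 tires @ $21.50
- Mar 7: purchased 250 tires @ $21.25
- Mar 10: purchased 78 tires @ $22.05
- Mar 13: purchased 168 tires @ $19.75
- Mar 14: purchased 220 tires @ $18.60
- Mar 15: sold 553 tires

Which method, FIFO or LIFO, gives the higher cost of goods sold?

FIFO

FIFO COGS: 31 @ $23.65 + 342 @ $21.50 + 180 @ $21.25 = $11,911.15
LIFO COGS: 220 @ $18.60 + 168 @ $19.75 + 78 @ $22.05 + 87 @ $21.25 = $10,978.65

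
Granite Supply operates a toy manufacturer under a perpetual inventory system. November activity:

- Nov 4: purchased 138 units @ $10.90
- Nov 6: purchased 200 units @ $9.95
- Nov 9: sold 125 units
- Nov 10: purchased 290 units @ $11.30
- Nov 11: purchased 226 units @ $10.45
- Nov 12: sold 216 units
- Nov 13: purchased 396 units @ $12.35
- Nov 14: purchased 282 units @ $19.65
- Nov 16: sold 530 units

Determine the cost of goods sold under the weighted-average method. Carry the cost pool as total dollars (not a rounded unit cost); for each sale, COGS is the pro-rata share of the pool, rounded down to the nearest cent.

After Nov 4: 138 on hand, pool $1,504.20 (≈ $10.9000 each)
After Nov 6: 338 on hand, pool $3,494.20 (≈ $10.3379 each)
Nov 9, sell 125: 125/338 × $3,494.20 → $1,292.23
After Nov 10: 503 on hand, pool $5,478.97 (≈ $10.8926 each)
After Nov 11: 729 on hand, pool $7,840.67 (≈ $10.7554 each)
Nov 12, sell 216: 216/729 × $7,840.67 → $2,323.16
After Nov 13: 909 on hand, pool $10,408.11 (≈ $11.4501 each)
After Nov 14: 1191 on hand, pool $15,949.41 (≈ $13.3916 each)
Nov 16, sell 530: 530/1191 × $15,949.41 → $7,097.55
Total COGS = $1,292.23 + $2,323.16 + $7,097.55 = $10,712.94
Ending inventory (cost pool remaining) = $8,851.86
Check: goods available $19,564.80 = COGS $10,712.94 + ending $8,851.86

COGS = $10,712.94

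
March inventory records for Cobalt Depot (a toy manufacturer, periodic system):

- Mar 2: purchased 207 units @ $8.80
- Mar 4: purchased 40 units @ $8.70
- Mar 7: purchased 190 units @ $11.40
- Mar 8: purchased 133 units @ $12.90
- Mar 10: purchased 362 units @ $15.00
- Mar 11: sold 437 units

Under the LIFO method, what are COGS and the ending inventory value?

Mar 11, 437 sold [LIFO — newest first]: 362 @ $15.00 + 75 @ $12.90 = $6,397.50
Ending inventory: 207 @ $8.80 + 40 @ $8.70 + 190 @ $11.40 + 58 @ $12.90 = $5,083.80
Check: goods available $11,481.30 = COGS $6,397.50 + ending $5,083.80

COGS = $6,397.50; ending inventory = $5,083.80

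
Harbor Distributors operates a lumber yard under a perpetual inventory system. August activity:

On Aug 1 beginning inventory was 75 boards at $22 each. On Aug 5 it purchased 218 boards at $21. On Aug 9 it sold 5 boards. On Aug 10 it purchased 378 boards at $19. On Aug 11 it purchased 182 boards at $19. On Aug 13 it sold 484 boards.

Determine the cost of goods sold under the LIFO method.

COGS = $9,301

Aug 9, 5 sold [LIFO — newest first]: 5 @ $21 = $105
Aug 13, 484 sold [LIFO — newest first]: 182 @ $19 + 302 @ $19 = $9,196
Total COGS = $105 + $9,196 = $9,301
Ending inventory: 75 @ $22 + 213 @ $21 + 76 @ $19 = $7,567
Check: goods available $16,868 = COGS $9,301 + ending $7,567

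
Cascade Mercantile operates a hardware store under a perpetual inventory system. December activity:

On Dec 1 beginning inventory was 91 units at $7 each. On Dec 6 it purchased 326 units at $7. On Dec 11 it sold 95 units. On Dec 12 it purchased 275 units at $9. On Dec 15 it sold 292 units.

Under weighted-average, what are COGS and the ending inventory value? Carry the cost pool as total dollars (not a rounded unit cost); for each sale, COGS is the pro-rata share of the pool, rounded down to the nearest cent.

COGS = $2,978.01; ending inventory = $2,415.99

After Dec 1: 91 on hand, pool $637.00 (≈ $7.0000 each)
After Dec 6: 417 on hand, pool $2,919.00 (≈ $7.0000 each)
Dec 11, sell 95: 95/417 × $2,919.00 → $665.00
After Dec 12: 597 on hand, pool $4,729.00 (≈ $7.9213 each)
Dec 15, sell 292: 292/597 × $4,729.00 → $2,313.01
Total COGS = $665.00 + $2,313.01 = $2,978.01
Ending inventory (cost pool remaining) = $2,415.99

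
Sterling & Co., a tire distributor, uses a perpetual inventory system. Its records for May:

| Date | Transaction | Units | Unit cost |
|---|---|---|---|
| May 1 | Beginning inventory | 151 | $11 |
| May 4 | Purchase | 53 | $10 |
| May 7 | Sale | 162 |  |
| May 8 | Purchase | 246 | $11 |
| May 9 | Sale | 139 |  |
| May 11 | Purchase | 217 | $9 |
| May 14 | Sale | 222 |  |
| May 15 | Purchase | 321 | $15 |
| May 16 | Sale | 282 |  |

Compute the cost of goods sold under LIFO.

May 7, 162 sold [LIFO — newest first]: 53 @ $10 + 109 @ $11 = $1,729
May 9, 139 sold [LIFO — newest first]: 139 @ $11 = $1,529
May 14, 222 sold [LIFO — newest first]: 217 @ $9 + 5 @ $11 = $2,008
May 16, 282 sold [LIFO — newest first]: 282 @ $15 = $4,230
Total COGS = $1,729 + $1,529 + $2,008 + $4,230 = $9,496
Ending inventory: 42 @ $11 + 102 @ $11 + 39 @ $15 = $2,169

COGS = $9,496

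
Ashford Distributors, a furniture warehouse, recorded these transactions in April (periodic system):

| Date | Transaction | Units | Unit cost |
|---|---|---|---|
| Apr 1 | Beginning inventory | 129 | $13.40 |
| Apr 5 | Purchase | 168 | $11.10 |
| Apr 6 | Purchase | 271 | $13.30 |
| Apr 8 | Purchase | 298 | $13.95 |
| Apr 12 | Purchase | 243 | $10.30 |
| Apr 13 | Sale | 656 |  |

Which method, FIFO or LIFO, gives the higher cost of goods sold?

FIFO

FIFO COGS: 129 @ $13.40 + 168 @ $11.10 + 271 @ $13.30 + 88 @ $13.95 = $8,425.30
LIFO COGS: 243 @ $10.30 + 298 @ $13.95 + 115 @ $13.30 = $8,189.50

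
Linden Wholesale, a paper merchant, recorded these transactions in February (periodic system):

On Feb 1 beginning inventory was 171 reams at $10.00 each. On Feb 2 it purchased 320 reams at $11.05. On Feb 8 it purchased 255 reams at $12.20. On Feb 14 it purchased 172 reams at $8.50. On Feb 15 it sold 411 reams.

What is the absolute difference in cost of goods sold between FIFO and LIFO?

$15.80

FIFO COGS: 171 @ $10.00 + 240 @ $11.05 = $4,362.00
LIFO COGS: 172 @ $8.50 + 239 @ $12.20 = $4,377.80
Difference = |$4,362.00 − $4,377.80| = $15.80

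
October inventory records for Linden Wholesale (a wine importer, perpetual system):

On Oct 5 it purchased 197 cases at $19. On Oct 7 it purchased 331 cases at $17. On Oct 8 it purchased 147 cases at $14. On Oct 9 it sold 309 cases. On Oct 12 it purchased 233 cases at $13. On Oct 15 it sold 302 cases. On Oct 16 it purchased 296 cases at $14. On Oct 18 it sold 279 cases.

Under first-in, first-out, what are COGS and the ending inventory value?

COGS = $14,223; ending inventory = $4,378

Oct 9, 309 sold [FIFO — oldest first]: 197 @ $19 + 112 @ $17 = $5,647
Oct 15, 302 sold [FIFO — oldest first]: 219 @ $17 + 83 @ $14 = $4,885
Oct 18, 279 sold [FIFO — oldest first]: 64 @ $14 + 215 @ $13 = $3,691
Total COGS = $5,647 + $4,885 + $3,691 = $14,223
Ending inventory: 18 @ $13 + 296 @ $14 = $4,378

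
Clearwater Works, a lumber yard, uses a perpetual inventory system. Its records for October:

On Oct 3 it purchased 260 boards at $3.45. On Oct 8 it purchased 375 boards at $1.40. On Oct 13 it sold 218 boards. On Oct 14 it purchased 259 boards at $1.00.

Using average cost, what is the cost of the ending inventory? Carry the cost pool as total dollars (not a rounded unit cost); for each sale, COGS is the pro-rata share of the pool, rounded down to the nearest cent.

After Oct 3: 260 on hand, pool $897.00 (≈ $3.4500 each)
After Oct 8: 635 on hand, pool $1,422.00 (≈ $2.2394 each)
Oct 13, sell 218: 218/635 × $1,422.00 → $488.18
After Oct 14: 676 on hand, pool $1,192.82 (≈ $1.7645 each)
Ending inventory (cost pool remaining) = $1,192.82

Ending inventory = $1,192.82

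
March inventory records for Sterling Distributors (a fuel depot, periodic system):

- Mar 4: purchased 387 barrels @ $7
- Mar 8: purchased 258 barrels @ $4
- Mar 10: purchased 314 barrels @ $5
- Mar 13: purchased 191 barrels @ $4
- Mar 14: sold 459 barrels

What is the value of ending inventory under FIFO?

Mar 14, 459 sold [FIFO — oldest first]: 387 @ $7 + 72 @ $4 = $2,997
Ending inventory: 186 @ $4 + 314 @ $5 + 191 @ $4 = $3,078

Ending inventory = $3,078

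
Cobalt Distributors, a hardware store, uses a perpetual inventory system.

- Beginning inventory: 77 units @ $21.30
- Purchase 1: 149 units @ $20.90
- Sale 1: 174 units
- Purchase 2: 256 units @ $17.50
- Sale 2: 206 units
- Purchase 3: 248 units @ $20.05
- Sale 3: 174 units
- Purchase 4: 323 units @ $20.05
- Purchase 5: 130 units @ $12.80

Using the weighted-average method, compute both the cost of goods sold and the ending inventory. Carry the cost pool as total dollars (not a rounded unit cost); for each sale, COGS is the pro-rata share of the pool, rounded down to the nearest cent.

COGS = $10,777.96; ending inventory = $11,568.79

After Beginning: 77 on hand, pool $1,640.10 (≈ $21.3000 each)
After Purchase 1: 226 on hand, pool $4,754.20 (≈ $21.0363 each)
Sale 1, sell 174: 174/226 × $4,754.20 → $3,660.31
After Purchase 2: 308 on hand, pool $5,573.89 (≈ $18.0970 each)
Sale 2, sell 206: 206/308 × $5,573.89 → $3,727.99
After Purchase 3: 350 on hand, pool $6,818.30 (≈ $19.4809 each)
Sale 3, sell 174: 174/350 × $6,818.30 → $3,389.66
After Purchase 4: 499 on hand, pool $9,904.79 (≈ $19.8493 each)
After Purchase 5: 629 on hand, pool $11,568.79 (≈ $18.3924 each)
Total COGS = $3,660.31 + $3,727.99 + $3,389.66 = $10,777.96
Ending inventory (cost pool remaining) = $11,568.79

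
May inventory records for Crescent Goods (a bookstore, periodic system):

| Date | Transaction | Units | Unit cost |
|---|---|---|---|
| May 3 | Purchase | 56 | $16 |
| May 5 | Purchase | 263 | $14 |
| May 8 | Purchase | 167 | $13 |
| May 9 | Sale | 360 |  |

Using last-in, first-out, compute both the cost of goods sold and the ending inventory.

May 9, 360 sold [LIFO — newest first]: 167 @ $13 + 193 @ $14 = $4,873
Ending inventory: 56 @ $16 + 70 @ $14 = $1,876
Check: goods available $6,749 = COGS $4,873 + ending $1,876

COGS = $4,873; ending inventory = $1,876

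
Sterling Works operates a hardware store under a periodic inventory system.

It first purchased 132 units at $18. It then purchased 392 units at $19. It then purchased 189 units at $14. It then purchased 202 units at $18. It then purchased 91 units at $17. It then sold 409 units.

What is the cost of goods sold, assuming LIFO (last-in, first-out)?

COGS = $6,807

Sale 1 (409) [LIFO — newest first]: 91 @ $17 + 202 @ $18 + 116 @ $14 = $6,807
Ending inventory: 132 @ $18 + 392 @ $19 + 73 @ $14 = $10,846
Check: goods available $17,653 = COGS $6,807 + ending $10,846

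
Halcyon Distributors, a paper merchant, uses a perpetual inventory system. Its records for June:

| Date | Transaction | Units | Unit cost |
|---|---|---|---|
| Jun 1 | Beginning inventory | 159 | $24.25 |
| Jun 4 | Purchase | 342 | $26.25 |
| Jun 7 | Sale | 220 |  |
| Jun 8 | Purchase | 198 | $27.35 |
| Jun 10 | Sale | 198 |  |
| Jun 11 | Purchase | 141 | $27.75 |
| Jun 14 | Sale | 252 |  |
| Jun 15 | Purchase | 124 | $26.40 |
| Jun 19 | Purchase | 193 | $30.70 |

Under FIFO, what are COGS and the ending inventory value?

Jun 7, 220 sold [FIFO — oldest first]: 159 @ $24.25 + 61 @ $26.25 = $5,457.00
Jun 10, 198 sold [FIFO — oldest first]: 198 @ $26.25 = $5,197.50
Jun 14, 252 sold [FIFO — oldest first]: 83 @ $26.25 + 169 @ $27.35 = $6,800.90
Total COGS = $5,457.00 + $5,197.50 + $6,800.90 = $17,455.40
Ending inventory: 29 @ $27.35 + 141 @ $27.75 + 124 @ $26.40 + 193 @ $30.70 = $13,904.60
Check: goods available $31,360.00 = COGS $17,455.40 + ending $13,904.60

COGS = $17,455.40; ending inventory = $13,904.60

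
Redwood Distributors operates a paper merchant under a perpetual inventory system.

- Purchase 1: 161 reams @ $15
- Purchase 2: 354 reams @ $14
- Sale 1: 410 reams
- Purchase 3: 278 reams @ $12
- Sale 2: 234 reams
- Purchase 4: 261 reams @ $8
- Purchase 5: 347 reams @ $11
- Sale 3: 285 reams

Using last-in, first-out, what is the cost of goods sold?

COGS = $11,739

Sale 1 (410) [LIFO — newest first]: 354 @ $14 + 56 @ $15 = $5,796
Sale 2 (234) [LIFO — newest first]: 234 @ $12 = $2,808
Sale 3 (285) [LIFO — newest first]: 285 @ $11 = $3,135
Total COGS = $5,796 + $2,808 + $3,135 = $11,739
Ending inventory: 105 @ $15 + 44 @ $12 + 261 @ $8 + 62 @ $11 = $4,873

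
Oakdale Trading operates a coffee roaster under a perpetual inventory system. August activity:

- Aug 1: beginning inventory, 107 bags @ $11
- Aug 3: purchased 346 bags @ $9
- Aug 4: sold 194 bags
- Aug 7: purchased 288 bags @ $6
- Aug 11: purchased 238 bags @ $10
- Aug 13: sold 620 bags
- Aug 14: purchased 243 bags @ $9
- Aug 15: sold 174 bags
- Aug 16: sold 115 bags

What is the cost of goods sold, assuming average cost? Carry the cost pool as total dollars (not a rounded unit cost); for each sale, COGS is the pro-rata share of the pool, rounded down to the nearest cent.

COGS = $9,545.87

After Aug 1: 107 on hand, pool $1,177.00 (≈ $11.0000 each)
After Aug 3: 453 on hand, pool $4,291.00 (≈ $9.4724 each)
Aug 4, sell 194: 194/453 × $4,291.00 → $1,837.64
After Aug 7: 547 on hand, pool $4,181.36 (≈ $7.6442 each)
After Aug 11: 785 on hand, pool $6,561.36 (≈ $8.3584 each)
Aug 13, sell 620: 620/785 × $6,561.36 → $5,182.22
After Aug 14: 408 on hand, pool $3,566.14 (≈ $8.7405 each)
Aug 15, sell 174: 174/408 × $3,566.14 → $1,520.85
Aug 16, sell 115: 115/234 × $2,045.29 → $1,005.16
Total COGS = $1,837.64 + $5,182.22 + $1,520.85 + $1,005.16 = $9,545.87
Ending inventory (cost pool remaining) = $1,040.13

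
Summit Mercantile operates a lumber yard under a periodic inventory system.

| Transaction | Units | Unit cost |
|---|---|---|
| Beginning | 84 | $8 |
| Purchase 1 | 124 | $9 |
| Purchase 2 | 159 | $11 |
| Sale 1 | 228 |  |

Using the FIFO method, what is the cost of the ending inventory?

Ending inventory = $1,529

Sale 1 (228) [FIFO — oldest first]: 84 @ $8 + 124 @ $9 + 20 @ $11 = $2,008
Ending inventory: 139 @ $11 = $1,529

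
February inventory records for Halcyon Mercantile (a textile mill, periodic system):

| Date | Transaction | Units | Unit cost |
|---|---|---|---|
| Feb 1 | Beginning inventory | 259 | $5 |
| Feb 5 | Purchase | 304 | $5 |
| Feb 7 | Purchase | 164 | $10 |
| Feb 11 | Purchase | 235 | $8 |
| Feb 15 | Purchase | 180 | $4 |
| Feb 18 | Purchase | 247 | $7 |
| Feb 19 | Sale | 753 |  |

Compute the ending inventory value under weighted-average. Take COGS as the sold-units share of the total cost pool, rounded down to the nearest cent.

Feb 19, sell 753: 753/1389 × $8,784.00 → $4,761.95
Ending inventory (cost pool remaining) = $4,022.05
Check: goods available $8,784.00 = COGS $4,761.95 + ending $4,022.05

Ending inventory = $4,022.05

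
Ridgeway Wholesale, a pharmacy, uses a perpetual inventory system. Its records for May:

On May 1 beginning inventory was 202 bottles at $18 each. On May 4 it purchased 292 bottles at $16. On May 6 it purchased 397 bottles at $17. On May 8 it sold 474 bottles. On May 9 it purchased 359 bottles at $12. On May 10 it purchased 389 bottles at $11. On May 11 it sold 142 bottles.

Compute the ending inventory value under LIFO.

Ending inventory = $14,101

May 8, 474 sold [LIFO — newest first]: 397 @ $17 + 77 @ $16 = $7,981
May 11, 142 sold [LIFO — newest first]: 142 @ $11 = $1,562
Total COGS = $7,981 + $1,562 = $9,543
Ending inventory: 202 @ $18 + 215 @ $16 + 359 @ $12 + 247 @ $11 = $14,101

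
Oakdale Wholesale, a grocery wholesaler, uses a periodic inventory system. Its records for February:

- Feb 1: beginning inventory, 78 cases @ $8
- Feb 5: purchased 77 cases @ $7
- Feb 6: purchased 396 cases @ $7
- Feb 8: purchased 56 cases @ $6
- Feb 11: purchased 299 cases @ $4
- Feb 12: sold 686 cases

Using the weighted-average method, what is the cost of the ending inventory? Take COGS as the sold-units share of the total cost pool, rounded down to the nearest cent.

Feb 12, sell 686: 686/906 × $5,467.00 → $4,139.47
Ending inventory (cost pool remaining) = $1,327.53
Check: goods available $5,467.00 = COGS $4,139.47 + ending $1,327.53

Ending inventory = $1,327.53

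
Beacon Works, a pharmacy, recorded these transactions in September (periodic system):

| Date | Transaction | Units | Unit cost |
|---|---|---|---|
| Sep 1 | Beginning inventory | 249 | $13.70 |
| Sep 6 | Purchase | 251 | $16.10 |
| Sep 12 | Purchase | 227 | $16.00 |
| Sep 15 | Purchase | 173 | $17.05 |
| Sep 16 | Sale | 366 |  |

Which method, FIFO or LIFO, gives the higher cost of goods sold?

LIFO

FIFO COGS: 249 @ $13.70 + 117 @ $16.10 = $5,295.00
LIFO COGS: 173 @ $17.05 + 193 @ $16.00 = $6,037.65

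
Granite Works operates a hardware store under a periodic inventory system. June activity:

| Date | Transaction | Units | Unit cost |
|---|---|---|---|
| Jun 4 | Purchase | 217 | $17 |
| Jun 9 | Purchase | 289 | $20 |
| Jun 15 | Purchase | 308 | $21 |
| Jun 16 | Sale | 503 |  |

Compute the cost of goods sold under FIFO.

Jun 16, 503 sold [FIFO — oldest first]: 217 @ $17 + 286 @ $20 = $9,409
Ending inventory: 3 @ $20 + 308 @ $21 = $6,528

COGS = $9,409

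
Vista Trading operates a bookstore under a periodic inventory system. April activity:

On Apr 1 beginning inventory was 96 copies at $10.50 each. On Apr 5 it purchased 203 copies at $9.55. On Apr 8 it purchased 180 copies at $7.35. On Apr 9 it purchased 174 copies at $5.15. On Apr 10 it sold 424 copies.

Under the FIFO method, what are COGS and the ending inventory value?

COGS = $3,865.40; ending inventory = $1,300.35

Apr 10, 424 sold [FIFO — oldest first]: 96 @ $10.50 + 203 @ $9.55 + 125 @ $7.35 = $3,865.40
Ending inventory: 55 @ $7.35 + 174 @ $5.15 = $1,300.35
Check: goods available $5,165.75 = COGS $3,865.40 + ending $1,300.35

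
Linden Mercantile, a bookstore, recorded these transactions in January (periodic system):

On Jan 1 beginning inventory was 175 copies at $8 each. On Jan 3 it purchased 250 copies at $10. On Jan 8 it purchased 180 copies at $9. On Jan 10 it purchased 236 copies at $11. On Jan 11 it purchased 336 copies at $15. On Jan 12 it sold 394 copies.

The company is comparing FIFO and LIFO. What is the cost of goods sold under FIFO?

COGS = $3,590

FIFO COGS: 175 @ $8 + 219 @ $10 = $3,590
LIFO COGS: 336 @ $15 + 58 @ $11 = $5,678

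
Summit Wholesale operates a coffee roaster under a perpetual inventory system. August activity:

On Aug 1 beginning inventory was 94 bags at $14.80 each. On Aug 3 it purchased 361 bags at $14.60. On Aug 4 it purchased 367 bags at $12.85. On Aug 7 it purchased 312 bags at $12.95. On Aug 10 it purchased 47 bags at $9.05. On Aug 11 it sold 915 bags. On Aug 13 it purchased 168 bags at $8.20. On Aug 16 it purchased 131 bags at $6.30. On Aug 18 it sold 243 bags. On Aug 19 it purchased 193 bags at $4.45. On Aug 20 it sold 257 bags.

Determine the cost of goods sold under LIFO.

Aug 11, 915 sold [LIFO — newest first]: 47 @ $9.05 + 312 @ $12.95 + 367 @ $12.85 + 189 @ $14.60 = $11,941.10
Aug 18, 243 sold [LIFO — newest first]: 131 @ $6.30 + 112 @ $8.20 = $1,743.70
Aug 20, 257 sold [LIFO — newest first]: 193 @ $4.45 + 56 @ $8.20 + 8 @ $14.60 = $1,434.85
Total COGS = $11,941.10 + $1,743.70 + $1,434.85 = $15,119.65
Ending inventory: 94 @ $14.80 + 164 @ $14.60 = $3,785.60
Check: goods available $18,905.25 = COGS $15,119.65 + ending $3,785.60

COGS = $15,119.65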